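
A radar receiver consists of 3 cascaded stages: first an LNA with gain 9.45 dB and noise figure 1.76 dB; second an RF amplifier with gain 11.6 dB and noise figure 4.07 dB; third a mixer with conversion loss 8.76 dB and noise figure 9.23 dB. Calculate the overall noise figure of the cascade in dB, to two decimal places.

2.39 dB

Convert to linear (a loss of L dB is a gain of −L dB): F_i = 10^(NF_i/10), G_i = 10^(G_i,dB/10)
  Stage 1: F_1 = 10^(1.76/10) = 1.500, G_1 = 10^(9.45/10) = 8.810
  Stage 2: F_2 = 10^(4.07/10) = 2.553, G_2 = 10^(11.6/10) = 14.45
  Stage 3: F_3 = 10^(9.23/10) = 8.375, G_3 = 10^(−8.76/10) = 0.1330
Friis cascade:
  F = 1.500 + (2.553 − 1)/8.810 + (8.375 − 1)/127.4 = 1.734
NF = 10 log₁₀(1.734) = 2.39 dB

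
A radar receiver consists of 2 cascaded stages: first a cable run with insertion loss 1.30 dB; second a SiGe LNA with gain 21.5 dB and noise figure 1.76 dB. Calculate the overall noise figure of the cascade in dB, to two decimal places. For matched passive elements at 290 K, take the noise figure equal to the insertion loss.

Convert to linear (a loss of L dB is a gain of −L dB): F_i = 10^(NF_i/10), G_i = 10^(G_i,dB/10)
  Stage 1: F_1 = 10^(1.30/10) = 1.349, G_1 = 10^(−1.30/10) = 0.7413
  Stage 2: F_2 = 10^(1.76/10) = 1.500, G_2 = 10^(21.5/10) = 141.3
Friis cascade:
  F = 1.349 + (1.500 − 1)/0.7413 = 2.023
NF = 10 log₁₀(2.023) = 3.06 dB

3.06 dB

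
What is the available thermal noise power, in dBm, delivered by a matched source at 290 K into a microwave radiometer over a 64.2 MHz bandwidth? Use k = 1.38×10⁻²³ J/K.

P_n = kTB = 1.38×10⁻²³ × 290 × 6.42×10⁷ = 2.57×10⁻¹³ W
In dBm: 10 log₁₀(2.57×10⁻¹³ / 10⁻³) = −95.9 dBm

−95.9 dBm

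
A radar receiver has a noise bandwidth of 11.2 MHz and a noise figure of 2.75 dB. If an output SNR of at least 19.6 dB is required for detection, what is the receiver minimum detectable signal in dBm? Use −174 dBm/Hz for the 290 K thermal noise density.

−81.2 dBm

Sensitivity = −174 + 10 log₁₀(B) + NF + SNR_min
= −174 + 70.49 + 2.75 + 19.6
= −81.16 dBm → −81.2 dBm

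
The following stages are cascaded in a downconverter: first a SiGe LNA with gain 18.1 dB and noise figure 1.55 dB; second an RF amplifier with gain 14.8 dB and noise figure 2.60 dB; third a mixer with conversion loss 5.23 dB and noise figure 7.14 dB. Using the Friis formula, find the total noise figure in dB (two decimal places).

1.59 dB

Convert to linear (a loss of L dB is a gain of −L dB): F_i = 10^(NF_i/10), G_i = 10^(G_i,dB/10)
  Stage 1: F_1 = 10^(1.55/10) = 1.429, G_1 = 10^(18.1/10) = 64.57
  Stage 2: F_2 = 10^(2.60/10) = 1.820, G_2 = 10^(14.8/10) = 30.20
  Stage 3: F_3 = 10^(7.14/10) = 5.176, G_3 = 10^(−5.23/10) = 0.2999
Friis cascade:
  F = 1.429 + (1.820 − 1)/64.57 + (5.176 − 1)/1950 = 1.444
NF = 10 log₁₀(1.444) = 1.59 dB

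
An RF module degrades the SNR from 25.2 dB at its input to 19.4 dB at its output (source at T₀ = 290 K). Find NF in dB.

NF (dB) = SNR_in(dB) − SNR_out(dB) when the source is at T₀
NF = 25.2 − 19.4 = 5.8 dB

5.8 dB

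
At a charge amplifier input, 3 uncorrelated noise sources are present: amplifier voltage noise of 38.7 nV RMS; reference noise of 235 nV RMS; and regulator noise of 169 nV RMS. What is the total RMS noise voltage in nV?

Uncorrelated sources add in power (mean-square): V_tot = √(ΣV_i²)
V_tot = √[(3.87×10⁻⁸)² + (2.35×10⁻⁷)² + (1.69×10⁻⁷)²] = 2.92×10⁻⁷ V = 292 nV

292 nV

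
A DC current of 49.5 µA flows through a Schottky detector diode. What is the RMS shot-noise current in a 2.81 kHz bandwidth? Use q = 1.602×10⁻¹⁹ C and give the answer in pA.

211 pA

I_n = √(2qI·B)
2qI·B = 2 × 1.602×10⁻¹⁹ × 4.95×10⁻⁵ × 2.81×10³ = 4.46×10⁻²⁰ A²
I_n = √(4.46×10⁻²⁰) = 2.11×10⁻¹⁰ A = 211 pA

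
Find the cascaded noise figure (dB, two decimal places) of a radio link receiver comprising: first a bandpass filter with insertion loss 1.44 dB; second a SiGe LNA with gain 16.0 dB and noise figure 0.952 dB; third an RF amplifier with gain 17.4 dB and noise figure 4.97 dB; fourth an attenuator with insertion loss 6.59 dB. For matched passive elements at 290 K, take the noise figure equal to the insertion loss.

Convert to linear (a loss of L dB is a gain of −L dB): F_i = 10^(NF_i/10), G_i = 10^(G_i,dB/10)
  Stage 1: F_1 = 10^(1.44/10) = 1.393, G_1 = 10^(−1.44/10) = 0.7178
  Stage 2: F_2 = 10^(0.952/10) = 1.245, G_2 = 10^(16.0/10) = 39.81
  Stage 3: F_3 = 10^(4.97/10) = 3.141, G_3 = 10^(17.4/10) = 54.95
  Stage 4: F_4 = 10^(6.59/10) = 4.560, G_4 = 10^(−6.59/10) = 0.2193
Friis cascade:
  F = 1.393 + (1.245 − 1)/0.7178 + (3.141 − 1)/28.58 + (4.560 − 1)/1570 = 1.812
NF = 10 log₁₀(1.812) = 2.58 dB

2.58 dB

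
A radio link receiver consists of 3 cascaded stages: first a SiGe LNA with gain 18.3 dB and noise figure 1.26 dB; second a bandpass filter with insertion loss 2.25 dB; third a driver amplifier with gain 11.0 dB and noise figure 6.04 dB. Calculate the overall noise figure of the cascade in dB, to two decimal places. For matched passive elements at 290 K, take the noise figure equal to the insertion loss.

1.53 dB

Convert to linear (a loss of L dB is a gain of −L dB): F_i = 10^(NF_i/10), G_i = 10^(G_i,dB/10)
  Stage 1: F_1 = 10^(1.26/10) = 1.337, G_1 = 10^(18.3/10) = 67.61
  Stage 2: F_2 = 10^(2.25/10) = 1.679, G_2 = 10^(−2.25/10) = 0.5957
  Stage 3: F_3 = 10^(6.04/10) = 4.018, G_3 = 10^(11.0/10) = 12.59
Friis cascade:
  F = 1.337 + (1.679 − 1)/67.61 + (4.018 − 1)/40.27 = 1.422
NF = 10 log₁₀(1.422) = 1.53 dB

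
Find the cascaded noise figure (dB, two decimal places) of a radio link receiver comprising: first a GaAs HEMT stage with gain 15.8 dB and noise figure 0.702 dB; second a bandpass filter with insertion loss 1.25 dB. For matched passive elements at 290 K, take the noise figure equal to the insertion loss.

Convert to linear (a loss of L dB is a gain of −L dB): F_i = 10^(NF_i/10), G_i = 10^(G_i,dB/10)
  Stage 1: F_1 = 10^(0.702/10) = 1.175, G_1 = 10^(15.8/10) = 38.02
  Stage 2: F_2 = 10^(1.25/10) = 1.334, G_2 = 10^(−1.25/10) = 0.7499
Friis cascade:
  F = 1.175 + (1.334 − 1)/38.02 = 1.184
NF = 10 log₁₀(1.184) = 0.73 dB

0.73 dB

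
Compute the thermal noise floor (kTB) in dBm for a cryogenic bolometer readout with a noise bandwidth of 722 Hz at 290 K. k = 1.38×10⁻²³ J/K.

P_n = kTB = 1.38×10⁻²³ × 290 × 7.22×10² = 2.89×10⁻¹⁸ W
In dBm: 10 log₁₀(2.89×10⁻¹⁸ / 10⁻³) = −145.4 dBm

−145.4 dBm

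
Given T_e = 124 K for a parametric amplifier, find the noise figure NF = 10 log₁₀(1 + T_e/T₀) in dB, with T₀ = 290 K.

F = 1 + T_e/T₀ = 1 + 124/290 = 1.42759
NF = 10 log₁₀(1.42759) = 1.55 dB

1.55 dB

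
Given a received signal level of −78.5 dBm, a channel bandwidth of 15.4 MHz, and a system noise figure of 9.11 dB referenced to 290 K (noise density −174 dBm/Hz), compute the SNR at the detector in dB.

14.5 dB

Noise floor: N = −174 + 10 log₁₀(B) + NF
10 log₁₀(1.54×10⁷) = 71.88 dB
N = −174 + 71.88 + 9.11 = −93.01 dBm
SNR = P_sig − N = −78.5 − (−93.01) = 14.51 dB → 14.5 dB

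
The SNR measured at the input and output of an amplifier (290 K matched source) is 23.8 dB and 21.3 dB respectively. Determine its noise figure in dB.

NF (dB) = SNR_in(dB) − SNR_out(dB) when the source is at T₀
NF = 23.8 − 21.3 = 2.5 dB

2.5 dB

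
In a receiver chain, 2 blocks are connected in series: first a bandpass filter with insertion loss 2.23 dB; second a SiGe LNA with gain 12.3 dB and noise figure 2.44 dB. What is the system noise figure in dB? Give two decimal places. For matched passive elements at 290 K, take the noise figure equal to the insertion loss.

4.67 dB

Convert to linear (a loss of L dB is a gain of −L dB): F_i = 10^(NF_i/10), G_i = 10^(G_i,dB/10)
  Stage 1: F_1 = 10^(2.23/10) = 1.671, G_1 = 10^(−2.23/10) = 0.5984
  Stage 2: F_2 = 10^(2.44/10) = 1.754, G_2 = 10^(12.3/10) = 16.98
Friis cascade:
  F = 1.671 + (1.754 − 1)/0.5984 = 2.931
NF = 10 log₁₀(2.931) = 4.67 dB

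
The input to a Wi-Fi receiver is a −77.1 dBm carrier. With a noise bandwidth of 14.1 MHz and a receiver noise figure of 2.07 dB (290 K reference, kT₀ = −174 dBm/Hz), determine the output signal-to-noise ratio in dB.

Noise floor: N = −174 + 10 log₁₀(B) + NF
10 log₁₀(1.41×10⁷) = 71.49 dB
N = −174 + 71.49 + 2.07 = −100.44 dBm
SNR = P_sig − N = −77.1 − (−100.44) = 23.34 dB → 23.3 dB

23.3 dB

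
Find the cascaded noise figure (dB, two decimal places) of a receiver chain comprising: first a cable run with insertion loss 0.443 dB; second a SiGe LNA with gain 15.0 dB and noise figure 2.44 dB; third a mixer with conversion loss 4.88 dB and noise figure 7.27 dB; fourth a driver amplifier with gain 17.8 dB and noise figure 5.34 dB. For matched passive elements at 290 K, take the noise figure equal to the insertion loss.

Convert to linear (a loss of L dB is a gain of −L dB): F_i = 10^(NF_i/10), G_i = 10^(G_i,dB/10)
  Stage 1: F_1 = 10^(0.443/10) = 1.107, G_1 = 10^(−0.443/10) = 0.9030
  Stage 2: F_2 = 10^(2.44/10) = 1.754, G_2 = 10^(15.0/10) = 31.62
  Stage 3: F_3 = 10^(7.27/10) = 5.333, G_3 = 10^(−4.88/10) = 0.3251
  Stage 4: F_4 = 10^(5.34/10) = 3.420, G_4 = 10^(17.8/10) = 60.26
Friis cascade:
  F = 1.107 + (1.754 − 1)/0.9030 + (5.333 − 1)/28.56 + (3.420 − 1)/9.283 = 2.355
NF = 10 log₁₀(2.355) = 3.72 dB

3.72 dB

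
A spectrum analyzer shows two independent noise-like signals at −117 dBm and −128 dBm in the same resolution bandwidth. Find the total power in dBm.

Convert to linear, add, convert back:
P₁ = 2.00×10⁻¹⁵ W, P₂ = 1.58×10⁻¹⁶ W
P_tot = 2.15×10⁻¹⁵ W → 10 log₁₀(P_tot / 10⁻³) = −116.7 dBm

−116.7 dBm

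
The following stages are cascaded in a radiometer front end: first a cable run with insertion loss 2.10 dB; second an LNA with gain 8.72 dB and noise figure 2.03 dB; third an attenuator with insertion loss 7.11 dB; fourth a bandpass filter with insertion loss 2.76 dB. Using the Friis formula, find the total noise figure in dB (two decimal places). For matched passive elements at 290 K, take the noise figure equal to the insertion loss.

6.52 dB

Convert to linear (a loss of L dB is a gain of −L dB): F_i = 10^(NF_i/10), G_i = 10^(G_i,dB/10)
  Stage 1: F_1 = 10^(2.10/10) = 1.622, G_1 = 10^(−2.10/10) = 0.6166
  Stage 2: F_2 = 10^(2.03/10) = 1.596, G_2 = 10^(8.72/10) = 7.447
  Stage 3: F_3 = 10^(7.11/10) = 5.140, G_3 = 10^(−7.11/10) = 0.1945
  Stage 4: F_4 = 10^(2.76/10) = 1.888, G_4 = 10^(−2.76/10) = 0.5297
Friis cascade:
  F = 1.622 + (1.596 − 1)/0.6166 + (5.140 − 1)/4.592 + (1.888 − 1)/0.8933 = 4.484
NF = 10 log₁₀(4.484) = 6.52 dB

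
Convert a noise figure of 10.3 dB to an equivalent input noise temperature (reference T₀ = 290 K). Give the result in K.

F = 10^(10.3/10) = 10.7152
T_e = (F − 1)·T₀ = (10.7152 − 1) × 290 = 2817 K

2817 K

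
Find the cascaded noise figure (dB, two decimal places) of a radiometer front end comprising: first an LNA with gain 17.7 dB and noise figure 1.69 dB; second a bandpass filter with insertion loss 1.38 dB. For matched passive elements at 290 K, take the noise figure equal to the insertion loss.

Convert to linear (a loss of L dB is a gain of −L dB): F_i = 10^(NF_i/10), G_i = 10^(G_i,dB/10)
  Stage 1: F_1 = 10^(1.69/10) = 1.476, G_1 = 10^(17.7/10) = 58.88
  Stage 2: F_2 = 10^(1.38/10) = 1.374, G_2 = 10^(−1.38/10) = 0.7278
Friis cascade:
  F = 1.476 + (1.374 − 1)/58.88 = 1.482
NF = 10 log₁₀(1.482) = 1.71 dB

1.71 dB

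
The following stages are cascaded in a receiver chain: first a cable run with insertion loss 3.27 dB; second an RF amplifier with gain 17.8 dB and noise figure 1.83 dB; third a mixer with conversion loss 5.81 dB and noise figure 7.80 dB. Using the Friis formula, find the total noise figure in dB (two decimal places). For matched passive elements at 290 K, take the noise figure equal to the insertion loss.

5.33 dB

Convert to linear (a loss of L dB is a gain of −L dB): F_i = 10^(NF_i/10), G_i = 10^(G_i,dB/10)
  Stage 1: F_1 = 10^(3.27/10) = 2.123, G_1 = 10^(−3.27/10) = 0.4710
  Stage 2: F_2 = 10^(1.83/10) = 1.524, G_2 = 10^(17.8/10) = 60.26
  Stage 3: F_3 = 10^(7.80/10) = 6.026, G_3 = 10^(−5.81/10) = 0.2624
Friis cascade:
  F = 2.123 + (1.524 − 1)/0.4710 + (6.026 − 1)/28.38 = 3.413
NF = 10 log₁₀(3.413) = 5.33 dB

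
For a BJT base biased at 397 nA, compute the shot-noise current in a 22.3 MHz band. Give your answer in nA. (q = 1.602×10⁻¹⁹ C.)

1.68 nA

I_n = √(2qI·B)
2qI·B = 2 × 1.602×10⁻¹⁹ × 3.97×10⁻⁷ × 2.23×10⁷ = 2.84×10⁻¹⁸ A²
I_n = √(2.84×10⁻¹⁸) = 1.68×10⁻⁹ A = 1.68 nA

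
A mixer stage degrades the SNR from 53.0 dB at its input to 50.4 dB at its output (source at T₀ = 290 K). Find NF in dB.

2.6 dB

NF (dB) = SNR_in(dB) − SNR_out(dB) when the source is at T₀
NF = 53.0 − 50.4 = 2.6 dB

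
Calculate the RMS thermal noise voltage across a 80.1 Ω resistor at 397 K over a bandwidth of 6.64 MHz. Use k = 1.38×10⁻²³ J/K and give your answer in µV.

V_n = √(4kTRB)
4kTRB = 4 × 1.38×10⁻²³ × 397 × 8.01×10¹ × 6.64×10⁶ = 1.17×10⁻¹¹ V²
V_n = √(1.17×10⁻¹¹) = 3.41×10⁻⁶ V = 3.41 µV

3.41 µV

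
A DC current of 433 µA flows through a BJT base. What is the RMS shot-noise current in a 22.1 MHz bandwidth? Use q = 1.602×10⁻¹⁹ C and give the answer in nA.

55.4 nA

I_n = √(2qI·B)
2qI·B = 2 × 1.602×10⁻¹⁹ × 4.33×10⁻⁴ × 2.21×10⁷ = 3.07×10⁻¹⁵ A²
I_n = √(3.07×10⁻¹⁵) = 5.54×10⁻⁸ A = 55.4 nA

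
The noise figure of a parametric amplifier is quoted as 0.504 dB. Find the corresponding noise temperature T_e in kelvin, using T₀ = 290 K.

F = 10^(0.504/10) = 1.12305
T_e = (F − 1)·T₀ = (1.12305 − 1) × 290 = 35.7 K

35.7 K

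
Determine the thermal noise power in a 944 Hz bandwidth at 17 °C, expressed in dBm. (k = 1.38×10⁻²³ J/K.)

−144.2 dBm

T = 17 °C + 273.15 = 290.15 K
P_n = kTB = 1.38×10⁻²³ × 290.15 × 9.44×10² = 3.78×10⁻¹⁸ W
In dBm: 10 log₁₀(3.78×10⁻¹⁸ / 10⁻³) = −144.2 dBm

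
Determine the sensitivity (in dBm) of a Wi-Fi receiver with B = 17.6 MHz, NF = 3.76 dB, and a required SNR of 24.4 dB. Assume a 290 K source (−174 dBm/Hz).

−73.4 dBm

Sensitivity = −174 + 10 log₁₀(B) + NF + SNR_min
= −174 + 72.46 + 3.76 + 24.4
= −73.38 dBm → −73.4 dBm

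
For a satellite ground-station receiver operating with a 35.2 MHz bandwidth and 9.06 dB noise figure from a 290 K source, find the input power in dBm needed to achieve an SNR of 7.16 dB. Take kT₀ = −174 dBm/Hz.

Sensitivity = −174 + 10 log₁₀(B) + NF + SNR_min
= −174 + 75.47 + 9.06 + 7.16
= −82.31 dBm → −82.3 dBm

−82.3 dBm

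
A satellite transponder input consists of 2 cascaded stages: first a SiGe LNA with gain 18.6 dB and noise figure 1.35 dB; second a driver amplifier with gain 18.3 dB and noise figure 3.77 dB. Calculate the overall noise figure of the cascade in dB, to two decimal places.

Convert to linear (a loss of L dB is a gain of −L dB): F_i = 10^(NF_i/10), G_i = 10^(G_i,dB/10)
  Stage 1: F_1 = 10^(1.35/10) = 1.365, G_1 = 10^(18.6/10) = 72.44
  Stage 2: F_2 = 10^(3.77/10) = 2.382, G_2 = 10^(18.3/10) = 67.61
Friis cascade:
  F = 1.365 + (2.382 − 1)/72.44 = 1.384
NF = 10 log₁₀(1.384) = 1.41 dB

1.41 dB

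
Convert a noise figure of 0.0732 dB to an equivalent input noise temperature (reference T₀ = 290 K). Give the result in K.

4.93 K

F = 10^(0.0732/10) = 1.017
T_e = (F − 1)·T₀ = (1.017 − 1) × 290 = 4.93 K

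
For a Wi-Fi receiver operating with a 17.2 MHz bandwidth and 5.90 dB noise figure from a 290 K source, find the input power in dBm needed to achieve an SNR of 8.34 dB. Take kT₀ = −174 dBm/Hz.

−87.4 dBm

Sensitivity = −174 + 10 log₁₀(B) + NF + SNR_min
= −174 + 72.36 + 5.90 + 8.34
= −87.40 dBm → −87.4 dBm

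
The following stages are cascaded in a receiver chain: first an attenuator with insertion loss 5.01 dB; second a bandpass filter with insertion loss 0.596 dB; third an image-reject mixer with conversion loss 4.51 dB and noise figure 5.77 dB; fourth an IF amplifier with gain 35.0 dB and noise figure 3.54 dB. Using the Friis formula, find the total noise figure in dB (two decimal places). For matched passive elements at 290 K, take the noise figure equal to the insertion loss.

14.26 dB

Convert to linear (a loss of L dB is a gain of −L dB): F_i = 10^(NF_i/10), G_i = 10^(G_i,dB/10)
  Stage 1: F_1 = 10^(5.01/10) = 3.170, G_1 = 10^(−5.01/10) = 0.3155
  Stage 2: F_2 = 10^(0.596/10) = 1.147, G_2 = 10^(−0.596/10) = 0.8718
  Stage 3: F_3 = 10^(5.77/10) = 3.776, G_3 = 10^(−4.51/10) = 0.3540
  Stage 4: F_4 = 10^(3.54/10) = 2.259, G_4 = 10^(35.0/10) = 3162
Friis cascade:
  F = 3.170 + (1.147 − 1)/0.3155 + (3.776 − 1)/0.2750 + (2.259 − 1)/0.09736 = 26.66
NF = 10 log₁₀(26.66) = 14.26 dB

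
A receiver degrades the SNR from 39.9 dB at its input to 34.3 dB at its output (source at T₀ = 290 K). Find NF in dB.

5.6 dB

NF (dB) = SNR_in(dB) − SNR_out(dB) when the source is at T₀
NF = 39.9 − 34.3 = 5.6 dB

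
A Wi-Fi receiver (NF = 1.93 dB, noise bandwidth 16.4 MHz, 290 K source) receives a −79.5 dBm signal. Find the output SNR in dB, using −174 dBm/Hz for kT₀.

20.4 dB

Noise floor: N = −174 + 10 log₁₀(B) + NF
10 log₁₀(1.64×10⁷) = 72.15 dB
N = −174 + 72.15 + 1.93 = −99.92 dBm
SNR = P_sig − N = −79.5 − (−99.92) = 20.42 dB → 20.4 dB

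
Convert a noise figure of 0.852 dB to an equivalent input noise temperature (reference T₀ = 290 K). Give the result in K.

62.9 K

F = 10^(0.852/10) = 1.21675
T_e = (F − 1)·T₀ = (1.21675 − 1) × 290 = 62.9 K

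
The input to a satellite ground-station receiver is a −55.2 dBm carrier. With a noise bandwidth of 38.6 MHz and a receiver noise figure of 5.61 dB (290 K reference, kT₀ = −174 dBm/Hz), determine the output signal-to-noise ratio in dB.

Noise floor: N = −174 + 10 log₁₀(B) + NF
10 log₁₀(3.86×10⁷) = 75.87 dB
N = −174 + 75.87 + 5.61 = −92.52 dBm
SNR = P_sig − N = −55.2 − (−92.52) = 37.32 dB → 37.3 dB

37.3 dB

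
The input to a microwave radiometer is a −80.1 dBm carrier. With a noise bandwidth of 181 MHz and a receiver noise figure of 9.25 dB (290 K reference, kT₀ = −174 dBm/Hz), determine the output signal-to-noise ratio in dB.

2.1 dB

Noise floor: N = −174 + 10 log₁₀(B) + NF
10 log₁₀(1.81×10⁸) = 82.58 dB
N = −174 + 82.58 + 9.25 = −82.17 dBm
SNR = P_sig − N = −80.1 − (−82.17) = 2.07 dB → 2.1 dB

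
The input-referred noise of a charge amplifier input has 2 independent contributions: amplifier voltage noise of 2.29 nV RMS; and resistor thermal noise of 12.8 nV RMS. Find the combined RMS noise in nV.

13.0 nV

Uncorrelated sources add in power (mean-square): V_tot = √(ΣV_i²)
V_tot = √[(2.29×10⁻⁹)² + (1.28×10⁻⁸)²] = 1.30×10⁻⁸ V = 13.0 nV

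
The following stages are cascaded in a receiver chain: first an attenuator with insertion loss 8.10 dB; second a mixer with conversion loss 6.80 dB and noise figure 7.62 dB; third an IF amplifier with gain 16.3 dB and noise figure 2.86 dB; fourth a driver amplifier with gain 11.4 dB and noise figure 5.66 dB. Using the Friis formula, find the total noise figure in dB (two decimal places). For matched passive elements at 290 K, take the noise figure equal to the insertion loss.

Convert to linear (a loss of L dB is a gain of −L dB): F_i = 10^(NF_i/10), G_i = 10^(G_i,dB/10)
  Stage 1: F_1 = 10^(8.10/10) = 6.457, G_1 = 10^(−8.10/10) = 0.1549
  Stage 2: F_2 = 10^(7.62/10) = 5.781, G_2 = 10^(−6.80/10) = 0.2089
  Stage 3: F_3 = 10^(2.86/10) = 1.932, G_3 = 10^(16.3/10) = 42.66
  Stage 4: F_4 = 10^(5.66/10) = 3.681, G_4 = 10^(11.4/10) = 13.80
Friis cascade:
  F = 6.457 + (5.781 − 1)/0.1549 + (1.932 − 1)/0.03236 + (3.681 − 1)/1.380 = 68.07
NF = 10 log₁₀(68.07) = 18.33 dB

18.33 dB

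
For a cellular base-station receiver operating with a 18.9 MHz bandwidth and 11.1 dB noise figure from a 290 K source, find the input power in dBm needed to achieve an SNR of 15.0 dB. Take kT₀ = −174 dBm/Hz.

Sensitivity = −174 + 10 log₁₀(B) + NF + SNR_min
= −174 + 72.76 + 11.1 + 15.0
= −75.14 dBm → −75.1 dBm

−75.1 dBm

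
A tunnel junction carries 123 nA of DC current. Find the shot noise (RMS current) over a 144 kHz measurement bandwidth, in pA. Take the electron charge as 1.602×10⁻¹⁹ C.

75.3 pA

I_n = √(2qI·B)
2qI·B = 2 × 1.602×10⁻¹⁹ × 1.23×10⁻⁷ × 1.44×10⁵ = 5.67×10⁻²¹ A²
I_n = √(5.67×10⁻²¹) = 7.53×10⁻¹¹ A = 75.3 pA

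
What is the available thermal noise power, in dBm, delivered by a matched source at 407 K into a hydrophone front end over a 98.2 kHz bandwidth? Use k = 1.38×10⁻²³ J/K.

−122.6 dBm

P_n = kTB = 1.38×10⁻²³ × 407 × 9.82×10⁴ = 5.52×10⁻¹⁶ W
In dBm: 10 log₁₀(5.52×10⁻¹⁶ / 10⁻³) = −122.6 dBm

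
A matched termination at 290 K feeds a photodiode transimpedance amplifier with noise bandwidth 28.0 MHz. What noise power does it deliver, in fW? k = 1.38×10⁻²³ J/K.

112 fW

P_n = kTB = 1.38×10⁻²³ × 290 × 2.80×10⁷ = 1.12×10⁻¹³ W = 112 fW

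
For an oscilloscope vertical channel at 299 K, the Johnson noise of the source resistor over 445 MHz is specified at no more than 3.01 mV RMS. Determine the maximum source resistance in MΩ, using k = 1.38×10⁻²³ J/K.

1.23 MΩ

Johnson–Nyquist: V_n = √(4kTRB) ⇒ R = V_n² / (4kTB)
4kTB = 4 × 1.38×10⁻²³ × 299 × 4.45×10⁸ = 7.34×10⁻¹²
R = (3.01×10⁻³)² / 7.34×10⁻¹² = 1.23×10⁶ Ω = 1.23 MΩ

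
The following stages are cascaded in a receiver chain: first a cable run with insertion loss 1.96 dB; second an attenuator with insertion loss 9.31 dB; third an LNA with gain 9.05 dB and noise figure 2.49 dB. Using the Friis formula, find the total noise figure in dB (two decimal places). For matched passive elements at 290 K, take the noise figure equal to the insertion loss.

Convert to linear (a loss of L dB is a gain of −L dB): F_i = 10^(NF_i/10), G_i = 10^(G_i,dB/10)
  Stage 1: F_1 = 10^(1.96/10) = 1.570, G_1 = 10^(−1.96/10) = 0.6368
  Stage 2: F_2 = 10^(9.31/10) = 8.531, G_2 = 10^(−9.31/10) = 0.1172
  Stage 3: F_3 = 10^(2.49/10) = 1.774, G_3 = 10^(9.05/10) = 8.035
Friis cascade:
  F = 1.570 + (8.531 − 1)/0.6368 + (1.774 − 1)/0.07464 = 23.77
NF = 10 log₁₀(23.77) = 13.76 dB

13.76 dB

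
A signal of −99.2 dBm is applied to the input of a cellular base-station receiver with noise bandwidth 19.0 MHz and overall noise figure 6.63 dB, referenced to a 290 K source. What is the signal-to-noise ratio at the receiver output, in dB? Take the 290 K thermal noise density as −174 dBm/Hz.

−4.6 dB

Noise floor: N = −174 + 10 log₁₀(B) + NF
10 log₁₀(1.90×10⁷) = 72.79 dB
N = −174 + 72.79 + 6.63 = −94.58 dBm
SNR = P_sig − N = −99.2 − (−94.58) = −4.62 dB → −4.6 dB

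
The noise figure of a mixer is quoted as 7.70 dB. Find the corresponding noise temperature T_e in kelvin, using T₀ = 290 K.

1418 K

F = 10^(7.70/10) = 5.88844
T_e = (F − 1)·T₀ = (5.88844 − 1) × 290 = 1418 K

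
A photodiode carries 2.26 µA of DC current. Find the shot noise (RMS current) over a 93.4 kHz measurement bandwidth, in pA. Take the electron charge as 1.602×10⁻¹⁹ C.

260 pA

I_n = √(2qI·B)
2qI·B = 2 × 1.602×10⁻¹⁹ × 2.26×10⁻⁶ × 9.34×10⁴ = 6.76×10⁻²⁰ A²
I_n = √(6.76×10⁻²⁰) = 2.60×10⁻¹⁰ A = 260 pA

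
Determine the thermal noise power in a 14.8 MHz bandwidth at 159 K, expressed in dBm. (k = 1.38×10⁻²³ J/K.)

−104.9 dBm

P_n = kTB = 1.38×10⁻²³ × 159 × 1.48×10⁷ = 3.25×10⁻¹⁴ W
In dBm: 10 log₁₀(3.25×10⁻¹⁴ / 10⁻³) = −104.9 dBm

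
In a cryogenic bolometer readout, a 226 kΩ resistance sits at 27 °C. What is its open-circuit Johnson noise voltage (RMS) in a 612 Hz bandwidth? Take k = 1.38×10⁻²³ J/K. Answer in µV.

T = 27 °C + 273.15 = 300.15 K
V_n = √(4kTRB)
4kTRB = 4 × 1.38×10⁻²³ × 300.15 × 2.26×10⁵ × 6.12×10² = 2.29×10⁻¹² V²
V_n = √(2.29×10⁻¹²) = 1.51×10⁻⁶ V = 1.51 µV

1.51 µV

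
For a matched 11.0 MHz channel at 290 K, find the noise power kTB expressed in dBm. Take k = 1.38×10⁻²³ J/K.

−103.6 dBm

P_n = kTB = 1.38×10⁻²³ × 290 × 1.10×10⁷ = 4.40×10⁻¹⁴ W
In dBm: 10 log₁₀(4.40×10⁻¹⁴ / 10⁻³) = −103.6 dBm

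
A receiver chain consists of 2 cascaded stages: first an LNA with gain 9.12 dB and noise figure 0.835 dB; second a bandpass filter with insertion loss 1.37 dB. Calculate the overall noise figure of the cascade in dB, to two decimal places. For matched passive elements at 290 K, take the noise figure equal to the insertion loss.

Convert to linear (a loss of L dB is a gain of −L dB): F_i = 10^(NF_i/10), G_i = 10^(G_i,dB/10)
  Stage 1: F_1 = 10^(0.835/10) = 1.212, G_1 = 10^(9.12/10) = 8.166
  Stage 2: F_2 = 10^(1.37/10) = 1.371, G_2 = 10^(−1.37/10) = 0.7295
Friis cascade:
  F = 1.212 + (1.371 − 1)/8.166 = 1.257
NF = 10 log₁₀(1.257) = 0.99 dB

0.99 dB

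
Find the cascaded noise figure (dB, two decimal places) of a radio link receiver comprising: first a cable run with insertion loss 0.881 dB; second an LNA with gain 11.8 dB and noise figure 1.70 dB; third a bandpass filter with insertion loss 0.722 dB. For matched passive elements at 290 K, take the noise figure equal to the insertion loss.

2.62 dB

Convert to linear (a loss of L dB is a gain of −L dB): F_i = 10^(NF_i/10), G_i = 10^(G_i,dB/10)
  Stage 1: F_1 = 10^(0.881/10) = 1.225, G_1 = 10^(−0.881/10) = 0.8164
  Stage 2: F_2 = 10^(1.70/10) = 1.479, G_2 = 10^(11.8/10) = 15.14
  Stage 3: F_3 = 10^(0.722/10) = 1.181, G_3 = 10^(−0.722/10) = 0.8468
Friis cascade:
  F = 1.225 + (1.479 − 1)/0.8164 + (1.181 − 1)/12.36 = 1.826
NF = 10 log₁₀(1.826) = 2.62 dB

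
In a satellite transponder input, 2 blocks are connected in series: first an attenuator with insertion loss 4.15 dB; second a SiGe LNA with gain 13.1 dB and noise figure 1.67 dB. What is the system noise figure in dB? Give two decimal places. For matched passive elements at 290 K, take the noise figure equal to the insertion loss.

5.82 dB

Convert to linear (a loss of L dB is a gain of −L dB): F_i = 10^(NF_i/10), G_i = 10^(G_i,dB/10)
  Stage 1: F_1 = 10^(4.15/10) = 2.600, G_1 = 10^(−4.15/10) = 0.3846
  Stage 2: F_2 = 10^(1.67/10) = 1.469, G_2 = 10^(13.1/10) = 20.42
Friis cascade:
  F = 2.600 + (1.469 − 1)/0.3846 = 3.819
NF = 10 log₁₀(3.819) = 5.82 dB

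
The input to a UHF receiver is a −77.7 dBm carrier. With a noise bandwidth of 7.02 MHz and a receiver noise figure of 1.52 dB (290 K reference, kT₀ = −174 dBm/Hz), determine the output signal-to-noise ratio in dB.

Noise floor: N = −174 + 10 log₁₀(B) + NF
10 log₁₀(7.02×10⁶) = 68.46 dB
N = −174 + 68.46 + 1.52 = −104.02 dBm
SNR = P_sig − N = −77.7 − (−104.02) = 26.32 dB → 26.3 dB

26.3 dB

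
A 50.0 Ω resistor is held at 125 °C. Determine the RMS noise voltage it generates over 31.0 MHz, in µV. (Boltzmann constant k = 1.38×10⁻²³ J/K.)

T = 125 °C + 273.15 = 398.15 K
V_n = √(4kTRB)
4kTRB = 4 × 1.38×10⁻²³ × 398.15 × 5.00×10¹ × 3.10×10⁷ = 3.41×10⁻¹¹ V²
V_n = √(3.41×10⁻¹¹) = 5.84×10⁻⁶ V = 5.84 µV

5.84 µV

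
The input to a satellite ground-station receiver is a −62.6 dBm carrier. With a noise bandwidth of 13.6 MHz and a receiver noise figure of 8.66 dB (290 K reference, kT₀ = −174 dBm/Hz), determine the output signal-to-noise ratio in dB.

31.4 dB

Noise floor: N = −174 + 10 log₁₀(B) + NF
10 log₁₀(1.36×10⁷) = 71.34 dB
N = −174 + 71.34 + 8.66 = −94.00 dBm
SNR = P_sig − N = −62.6 − (−94.00) = 31.40 dB → 31.4 dB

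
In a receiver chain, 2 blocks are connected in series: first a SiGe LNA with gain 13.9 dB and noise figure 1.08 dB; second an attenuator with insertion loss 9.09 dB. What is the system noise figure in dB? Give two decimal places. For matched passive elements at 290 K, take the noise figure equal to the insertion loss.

1.96 dB

Convert to linear (a loss of L dB is a gain of −L dB): F_i = 10^(NF_i/10), G_i = 10^(G_i,dB/10)
  Stage 1: F_1 = 10^(1.08/10) = 1.282, G_1 = 10^(13.9/10) = 24.55
  Stage 2: F_2 = 10^(9.09/10) = 8.110, G_2 = 10^(−9.09/10) = 0.1233
Friis cascade:
  F = 1.282 + (8.110 − 1)/24.55 = 1.572
NF = 10 log₁₀(1.572) = 1.96 dB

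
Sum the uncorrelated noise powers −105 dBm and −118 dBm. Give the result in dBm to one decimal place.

−104.8 dBm

Convert to linear, add, convert back:
P₁ = 3.16×10⁻¹⁴ W, P₂ = 1.58×10⁻¹⁵ W
P_tot = 3.32×10⁻¹⁴ W → 10 log₁₀(P_tot / 10⁻³) = −104.8 dBm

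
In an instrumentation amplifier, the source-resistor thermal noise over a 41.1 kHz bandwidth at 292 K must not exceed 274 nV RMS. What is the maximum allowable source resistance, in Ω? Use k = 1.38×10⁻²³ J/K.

113 Ω

Johnson–Nyquist: V_n = √(4kTRB) ⇒ R = V_n² / (4kTB)
4kTB = 4 × 1.38×10⁻²³ × 292 × 4.11×10⁴ = 6.62×10⁻¹⁶
R = (2.74×10⁻⁷)² / 6.62×10⁻¹⁶ = 1.13×10² Ω = 113 Ω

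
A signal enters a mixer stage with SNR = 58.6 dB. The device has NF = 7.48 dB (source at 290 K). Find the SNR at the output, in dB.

By definition F = SNR_in/SNR_out, so in dB: SNR_out = SNR_in − NF
SNR_out = 58.6 − 7.48 = 51.12 dB

51.12 dB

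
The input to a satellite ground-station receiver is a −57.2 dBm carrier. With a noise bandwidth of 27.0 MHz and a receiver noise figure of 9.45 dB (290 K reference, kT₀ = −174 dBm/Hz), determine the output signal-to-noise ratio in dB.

Noise floor: N = −174 + 10 log₁₀(B) + NF
10 log₁₀(2.70×10⁷) = 74.31 dB
N = −174 + 74.31 + 9.45 = −90.24 dBm
SNR = P_sig − N = −57.2 − (−90.24) = 33.04 dB → 33.0 dB

33.0 dB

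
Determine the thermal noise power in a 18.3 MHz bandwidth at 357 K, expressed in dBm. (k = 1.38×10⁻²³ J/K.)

P_n = kTB = 1.38×10⁻²³ × 357 × 1.83×10⁷ = 9.02×10⁻¹⁴ W
In dBm: 10 log₁₀(9.02×10⁻¹⁴ / 10⁻³) = −100.5 dBm

−100.5 dBm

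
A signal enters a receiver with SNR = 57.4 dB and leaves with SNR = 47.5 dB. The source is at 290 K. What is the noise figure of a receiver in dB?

NF (dB) = SNR_in(dB) − SNR_out(dB) when the source is at T₀
NF = 57.4 − 47.5 = 9.9 dB

9.9 dB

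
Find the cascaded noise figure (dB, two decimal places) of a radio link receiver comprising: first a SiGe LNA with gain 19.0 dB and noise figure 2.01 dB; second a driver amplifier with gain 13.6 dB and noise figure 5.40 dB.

Convert to linear (a loss of L dB is a gain of −L dB): F_i = 10^(NF_i/10), G_i = 10^(G_i,dB/10)
  Stage 1: F_1 = 10^(2.01/10) = 1.589, G_1 = 10^(19.0/10) = 79.43
  Stage 2: F_2 = 10^(5.40/10) = 3.467, G_2 = 10^(13.6/10) = 22.91
Friis cascade:
  F = 1.589 + (3.467 − 1)/79.43 = 1.620
NF = 10 log₁₀(1.620) = 2.09 dB

2.09 dB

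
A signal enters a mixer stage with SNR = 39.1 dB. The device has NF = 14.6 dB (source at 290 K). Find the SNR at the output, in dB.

24.5 dB

By definition F = SNR_in/SNR_out, so in dB: SNR_out = SNR_in − NF
SNR_out = 39.1 − 14.6 = 24.5 dB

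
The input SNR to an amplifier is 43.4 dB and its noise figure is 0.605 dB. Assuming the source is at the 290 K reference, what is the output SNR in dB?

42.795 dB

By definition F = SNR_in/SNR_out, so in dB: SNR_out = SNR_in − NF
SNR_out = 43.4 − 0.605 = 42.795 dB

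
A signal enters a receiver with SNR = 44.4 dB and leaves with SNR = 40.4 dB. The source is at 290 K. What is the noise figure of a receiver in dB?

NF (dB) = SNR_in(dB) − SNR_out(dB) when the source is at T₀
NF = 44.4 − 40.4 = 4.0 dB

4.0 dB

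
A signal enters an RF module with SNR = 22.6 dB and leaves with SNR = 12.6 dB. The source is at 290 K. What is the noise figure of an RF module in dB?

NF (dB) = SNR_in(dB) − SNR_out(dB) when the source is at T₀
NF = 22.6 − 12.6 = 10.0 dB

10.0 dB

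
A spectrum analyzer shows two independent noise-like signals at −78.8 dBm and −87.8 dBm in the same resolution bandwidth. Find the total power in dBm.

−78.3 dBm

Convert to linear, add, convert back:
P₁ = 1.32×10⁻¹¹ W, P₂ = 1.66×10⁻¹² W
P_tot = 1.48×10⁻¹¹ W → 10 log₁₀(P_tot / 10⁻³) = −78.3 dBm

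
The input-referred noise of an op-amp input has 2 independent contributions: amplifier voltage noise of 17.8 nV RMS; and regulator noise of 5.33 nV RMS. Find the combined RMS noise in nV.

18.6 nV

Uncorrelated sources add in power (mean-square): V_tot = √(ΣV_i²)
V_tot = √[(1.78×10⁻⁸)² + (5.33×10⁻⁹)²] = 1.86×10⁻⁸ V = 18.6 nV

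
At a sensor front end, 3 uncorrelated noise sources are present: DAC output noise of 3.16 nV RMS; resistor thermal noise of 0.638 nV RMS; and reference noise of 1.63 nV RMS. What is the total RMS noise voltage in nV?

Uncorrelated sources add in power (mean-square): V_tot = √(ΣV_i²)
V_tot = √[(3.16×10⁻⁹)² + (6.38×10⁻¹⁰)² + (1.63×10⁻⁹)²] = 3.61×10⁻⁹ V = 3.61 nV

3.61 nV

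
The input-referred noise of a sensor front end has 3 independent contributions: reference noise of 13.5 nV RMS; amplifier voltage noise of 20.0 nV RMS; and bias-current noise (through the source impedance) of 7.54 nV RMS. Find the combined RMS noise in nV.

Uncorrelated sources add in power (mean-square): V_tot = √(ΣV_i²)
V_tot = √[(1.35×10⁻⁸)² + (2.00×10⁻⁸)² + (7.54×10⁻⁹)²] = 2.53×10⁻⁸ V = 25.3 nV

25.3 nV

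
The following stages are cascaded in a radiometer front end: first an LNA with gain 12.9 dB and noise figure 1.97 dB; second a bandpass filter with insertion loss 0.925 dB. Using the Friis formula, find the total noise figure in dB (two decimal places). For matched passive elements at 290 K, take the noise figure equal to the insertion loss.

2.00 dB

Convert to linear (a loss of L dB is a gain of −L dB): F_i = 10^(NF_i/10), G_i = 10^(G_i,dB/10)
  Stage 1: F_1 = 10^(1.97/10) = 1.574, G_1 = 10^(12.9/10) = 19.50
  Stage 2: F_2 = 10^(0.925/10) = 1.237, G_2 = 10^(−0.925/10) = 0.8082
Friis cascade:
  F = 1.574 + (1.237 − 1)/19.50 = 1.586
NF = 10 log₁₀(1.586) = 2.00 dB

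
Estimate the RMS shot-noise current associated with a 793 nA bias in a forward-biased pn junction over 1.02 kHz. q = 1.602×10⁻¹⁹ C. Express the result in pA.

I_n = √(2qI·B)
2qI·B = 2 × 1.602×10⁻¹⁹ × 7.93×10⁻⁷ × 1.02×10³ = 2.59×10⁻²² A²
I_n = √(2.59×10⁻²²) = 1.61×10⁻¹¹ A = 16.1 pA

16.1 pA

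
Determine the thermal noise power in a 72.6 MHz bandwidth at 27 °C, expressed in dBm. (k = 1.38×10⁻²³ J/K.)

−95.2 dBm

T = 27 °C + 273.15 = 300.15 K
P_n = kTB = 1.38×10⁻²³ × 300.15 × 7.26×10⁷ = 3.01×10⁻¹³ W
In dBm: 10 log₁₀(3.01×10⁻¹³ / 10⁻³) = −95.2 dBm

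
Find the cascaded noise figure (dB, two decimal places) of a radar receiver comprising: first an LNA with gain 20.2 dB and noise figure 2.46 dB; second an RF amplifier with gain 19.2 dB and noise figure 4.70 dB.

Convert to linear (a loss of L dB is a gain of −L dB): F_i = 10^(NF_i/10), G_i = 10^(G_i,dB/10)
  Stage 1: F_1 = 10^(2.46/10) = 1.762, G_1 = 10^(20.2/10) = 104.7
  Stage 2: F_2 = 10^(4.70/10) = 2.951, G_2 = 10^(19.2/10) = 83.18
Friis cascade:
  F = 1.762 + (2.951 − 1)/104.7 = 1.781
NF = 10 log₁₀(1.781) = 2.51 dB

2.51 dB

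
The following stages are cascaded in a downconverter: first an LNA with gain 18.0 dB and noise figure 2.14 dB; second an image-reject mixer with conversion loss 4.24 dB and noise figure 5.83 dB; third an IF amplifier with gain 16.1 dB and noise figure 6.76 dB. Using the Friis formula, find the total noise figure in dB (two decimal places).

2.65 dB

Convert to linear (a loss of L dB is a gain of −L dB): F_i = 10^(NF_i/10), G_i = 10^(G_i,dB/10)
  Stage 1: F_1 = 10^(2.14/10) = 1.637, G_1 = 10^(18.0/10) = 63.10
  Stage 2: F_2 = 10^(5.83/10) = 3.828, G_2 = 10^(−4.24/10) = 0.3767
  Stage 3: F_3 = 10^(6.76/10) = 4.742, G_3 = 10^(16.1/10) = 40.74
Friis cascade:
  F = 1.637 + (3.828 − 1)/63.10 + (4.742 − 1)/23.77 = 1.839
NF = 10 log₁₀(1.839) = 2.65 dB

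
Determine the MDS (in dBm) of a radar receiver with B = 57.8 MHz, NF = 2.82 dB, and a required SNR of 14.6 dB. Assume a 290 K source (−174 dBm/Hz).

−79.0 dBm

Sensitivity = −174 + 10 log₁₀(B) + NF + SNR_min
= −174 + 77.62 + 2.82 + 14.6
= −78.96 dBm → −79.0 dBm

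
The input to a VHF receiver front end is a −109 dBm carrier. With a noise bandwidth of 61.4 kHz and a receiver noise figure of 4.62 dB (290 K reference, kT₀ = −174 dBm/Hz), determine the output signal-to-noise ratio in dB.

Noise floor: N = −174 + 10 log₁₀(B) + NF
10 log₁₀(6.14×10⁴) = 47.88 dB
N = −174 + 47.88 + 4.62 = −121.50 dBm
SNR = P_sig − N = −109 − (−121.50) = 12.50 dB → 12.5 dB

12.5 dB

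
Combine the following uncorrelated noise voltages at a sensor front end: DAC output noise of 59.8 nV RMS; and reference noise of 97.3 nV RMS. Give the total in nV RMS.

Uncorrelated sources add in power (mean-square): V_tot = √(ΣV_i²)
V_tot = √[(5.98×10⁻⁸)² + (9.73×10⁻⁸)²] = 1.14×10⁻⁷ V = 114 nV

114 nV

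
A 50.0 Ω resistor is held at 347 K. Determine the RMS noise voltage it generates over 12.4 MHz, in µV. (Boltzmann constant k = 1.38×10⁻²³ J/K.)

V_n = √(4kTRB)
4kTRB = 4 × 1.38×10⁻²³ × 347 × 5.00×10¹ × 1.24×10⁷ = 1.19×10⁻¹¹ V²
V_n = √(1.19×10⁻¹¹) = 3.45×10⁻⁶ V = 3.45 µV

3.45 µV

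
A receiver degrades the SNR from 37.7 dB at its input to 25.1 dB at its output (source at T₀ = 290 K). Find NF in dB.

NF (dB) = SNR_in(dB) − SNR_out(dB) when the source is at T₀
NF = 37.7 − 25.1 = 12.6 dB

12.6 dB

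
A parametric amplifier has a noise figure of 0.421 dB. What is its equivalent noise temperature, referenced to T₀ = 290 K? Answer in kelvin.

29.5 K

F = 10^(0.421/10) = 1.10179
T_e = (F − 1)·T₀ = (1.10179 − 1) × 290 = 29.5 K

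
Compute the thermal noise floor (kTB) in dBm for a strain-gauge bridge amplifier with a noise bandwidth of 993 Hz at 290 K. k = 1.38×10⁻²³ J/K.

P_n = kTB = 1.38×10⁻²³ × 290 × 9.93×10² = 3.97×10⁻¹⁸ W
In dBm: 10 log₁₀(3.97×10⁻¹⁸ / 10⁻³) = −144.0 dBm

−144.0 dBm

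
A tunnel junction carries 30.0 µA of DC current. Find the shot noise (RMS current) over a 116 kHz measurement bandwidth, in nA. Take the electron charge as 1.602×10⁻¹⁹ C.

1.06 nA

I_n = √(2qI·B)
2qI·B = 2 × 1.602×10⁻¹⁹ × 3.00×10⁻⁵ × 1.16×10⁵ = 1.11×10⁻¹⁸ A²
I_n = √(1.11×10⁻¹⁸) = 1.06×10⁻⁹ A = 1.06 nA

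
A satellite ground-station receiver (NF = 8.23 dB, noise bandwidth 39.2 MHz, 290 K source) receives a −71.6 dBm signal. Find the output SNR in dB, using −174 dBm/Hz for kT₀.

Noise floor: N = −174 + 10 log₁₀(B) + NF
10 log₁₀(3.92×10⁷) = 75.93 dB
N = −174 + 75.93 + 8.23 = −89.84 dBm
SNR = P_sig − N = −71.6 − (−89.84) = 18.24 dB → 18.2 dB

18.2 dB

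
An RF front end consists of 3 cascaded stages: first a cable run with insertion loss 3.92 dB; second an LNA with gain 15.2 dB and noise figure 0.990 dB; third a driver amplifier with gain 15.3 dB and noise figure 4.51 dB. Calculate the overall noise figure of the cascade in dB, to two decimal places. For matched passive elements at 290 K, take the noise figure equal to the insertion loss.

5.10 dB

Convert to linear (a loss of L dB is a gain of −L dB): F_i = 10^(NF_i/10), G_i = 10^(G_i,dB/10)
  Stage 1: F_1 = 10^(3.92/10) = 2.466, G_1 = 10^(−3.92/10) = 0.4055
  Stage 2: F_2 = 10^(0.990/10) = 1.256, G_2 = 10^(15.2/10) = 33.11
  Stage 3: F_3 = 10^(4.51/10) = 2.825, G_3 = 10^(15.3/10) = 33.88
Friis cascade:
  F = 2.466 + (1.256 − 1)/0.4055 + (2.825 − 1)/13.43 = 3.233
NF = 10 log₁₀(3.233) = 5.10 dB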